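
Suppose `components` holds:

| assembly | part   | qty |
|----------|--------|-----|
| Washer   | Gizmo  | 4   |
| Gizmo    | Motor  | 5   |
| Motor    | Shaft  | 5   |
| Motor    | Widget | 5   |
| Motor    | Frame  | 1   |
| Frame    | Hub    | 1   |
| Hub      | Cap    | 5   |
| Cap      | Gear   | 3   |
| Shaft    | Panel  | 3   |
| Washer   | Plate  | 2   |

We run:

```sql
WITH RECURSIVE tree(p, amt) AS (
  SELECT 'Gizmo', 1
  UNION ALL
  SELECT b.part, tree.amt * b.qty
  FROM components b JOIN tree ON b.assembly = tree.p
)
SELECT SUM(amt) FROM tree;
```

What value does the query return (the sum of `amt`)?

241

Base: (Gizmo, amt=1).
Iteration 1: components of {Gizmo} -> Motor = 1*5 = 5.
Iteration 2: components of {Motor} -> Frame = 5*1 = 5, Shaft = 5*5 = 25, Widget = 5*5 = 25.
Iteration 3: components of {Frame,Shaft,Widget} -> Hub = 5*1 = 5, Panel = 25*3 = 75.
Iteration 4: components of {Hub,Panel} -> Cap = 5*5 = 25.
Iteration 5: components of {Cap} -> Gear = 25*3 = 75.
Iteration 6: no further components; recursion stops.
SUM(amt) = 1 + 5 + 25 + 25 + 5 + 75 + 5 + 25 + 75 = 241.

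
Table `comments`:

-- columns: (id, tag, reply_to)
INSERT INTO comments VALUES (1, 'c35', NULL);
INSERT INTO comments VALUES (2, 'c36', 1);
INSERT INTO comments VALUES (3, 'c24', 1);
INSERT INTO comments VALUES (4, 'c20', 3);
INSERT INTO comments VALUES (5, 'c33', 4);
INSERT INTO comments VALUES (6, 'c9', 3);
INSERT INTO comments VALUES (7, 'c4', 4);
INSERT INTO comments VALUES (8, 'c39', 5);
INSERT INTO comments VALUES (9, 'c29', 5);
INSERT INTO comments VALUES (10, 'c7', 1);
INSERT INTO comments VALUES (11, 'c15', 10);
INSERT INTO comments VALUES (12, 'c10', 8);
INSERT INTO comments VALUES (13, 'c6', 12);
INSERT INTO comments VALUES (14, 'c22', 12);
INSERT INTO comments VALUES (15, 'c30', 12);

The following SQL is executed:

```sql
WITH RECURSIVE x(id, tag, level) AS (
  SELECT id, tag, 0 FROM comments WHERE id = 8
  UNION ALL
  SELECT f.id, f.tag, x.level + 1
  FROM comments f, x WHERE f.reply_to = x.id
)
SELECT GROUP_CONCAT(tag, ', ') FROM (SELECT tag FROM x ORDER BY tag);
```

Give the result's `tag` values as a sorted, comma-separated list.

c10, c22, c30, c39, c6

Base: id=8 (c39) at level 0.
Iteration 1: rows with reply_to in {8} -> c10 (id 12, level 1).
Iteration 2: rows with reply_to in {12} -> c6 (id 13, level 2), c22 (id 14, level 2), c30 (id 15, level 2).
Iteration 3: no rows with reply_to in {13,14,15}; recursion stops.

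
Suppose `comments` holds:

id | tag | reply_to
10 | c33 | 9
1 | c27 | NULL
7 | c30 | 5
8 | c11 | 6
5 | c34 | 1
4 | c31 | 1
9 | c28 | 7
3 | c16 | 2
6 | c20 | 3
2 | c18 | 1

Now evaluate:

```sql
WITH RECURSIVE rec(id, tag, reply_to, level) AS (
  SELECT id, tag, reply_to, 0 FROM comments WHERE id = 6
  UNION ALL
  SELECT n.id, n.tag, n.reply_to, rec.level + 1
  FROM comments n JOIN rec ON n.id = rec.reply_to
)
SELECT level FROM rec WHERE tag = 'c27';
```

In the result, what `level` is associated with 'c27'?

3

Base: id=6 (c20), reply_to=3, level 0.
Iteration 1: join on id=3 -> c16 (id 3, reply_to=2, level 1).
Iteration 2: join on id=2 -> c18 (id 2, reply_to=1, level 2).
Iteration 3: join on id=1 -> c27 (id 1, reply_to=NULL, level 3).
Iteration 4: reply_to is NULL; no match; recursion stops.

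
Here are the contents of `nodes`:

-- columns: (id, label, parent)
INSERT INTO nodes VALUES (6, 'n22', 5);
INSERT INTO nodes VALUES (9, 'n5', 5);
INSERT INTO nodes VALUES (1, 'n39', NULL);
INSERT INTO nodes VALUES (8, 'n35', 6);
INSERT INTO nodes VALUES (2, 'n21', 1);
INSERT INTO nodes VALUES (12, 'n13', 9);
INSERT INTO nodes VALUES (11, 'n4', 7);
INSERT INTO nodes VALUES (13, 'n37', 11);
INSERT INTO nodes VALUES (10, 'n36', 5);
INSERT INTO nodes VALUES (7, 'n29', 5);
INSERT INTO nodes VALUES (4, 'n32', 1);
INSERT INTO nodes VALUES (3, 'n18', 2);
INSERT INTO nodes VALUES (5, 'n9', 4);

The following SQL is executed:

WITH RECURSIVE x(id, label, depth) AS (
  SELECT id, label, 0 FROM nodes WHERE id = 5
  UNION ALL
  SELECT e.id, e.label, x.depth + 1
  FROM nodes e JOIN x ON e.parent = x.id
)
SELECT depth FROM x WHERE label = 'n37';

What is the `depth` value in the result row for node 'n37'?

3

Base: id=5 (n9) at depth 0.
Iteration 1: rows with parent in {5} -> n22 (id 6, depth 1), n29 (id 7, depth 1), n5 (id 9, depth 1), n36 (id 10, depth 1).
Iteration 2: rows with parent in {6,7,9,10} -> n35 (id 8, depth 2), n4 (id 11, depth 2), n13 (id 12, depth 2).
Iteration 3: rows with parent in {8,11,12} -> n37 (id 13, depth 3).
Iteration 4: no rows with parent in {13}; recursion stops.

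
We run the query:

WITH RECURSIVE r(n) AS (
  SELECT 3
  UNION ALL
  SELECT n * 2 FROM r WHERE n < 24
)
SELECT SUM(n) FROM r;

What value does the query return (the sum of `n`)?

45

Base: n=3.
Iteration 1: 3 < 24 holds -> n = 3 * 2 = 6.
Iteration 2: 6 < 24 holds -> n = 6 * 2 = 12.
Iteration 3: 12 < 24 holds -> n = 12 * 2 = 24.
Iteration 4: 24 < 24 fails; recursion stops.
SUM(n) = 3 + 6 + 12 + 24 = 45.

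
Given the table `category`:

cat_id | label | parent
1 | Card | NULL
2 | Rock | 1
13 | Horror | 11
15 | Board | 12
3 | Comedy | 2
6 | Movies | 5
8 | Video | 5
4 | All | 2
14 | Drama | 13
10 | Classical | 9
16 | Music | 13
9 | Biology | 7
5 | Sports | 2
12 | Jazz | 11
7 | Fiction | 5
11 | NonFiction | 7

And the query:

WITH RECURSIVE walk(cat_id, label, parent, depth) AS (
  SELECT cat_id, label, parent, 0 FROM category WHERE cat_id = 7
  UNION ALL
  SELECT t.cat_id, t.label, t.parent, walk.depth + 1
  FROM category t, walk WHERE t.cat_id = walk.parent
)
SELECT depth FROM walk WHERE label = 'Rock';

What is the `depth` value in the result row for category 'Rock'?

2

Base: cat_id=7 (Fiction), parent=5, depth 0.
Iteration 1: join on cat_id=5 -> Sports (id 5, parent=2, depth 1).
Iteration 2: join on cat_id=2 -> Rock (id 2, parent=1, depth 2).
Iteration 3: join on cat_id=1 -> Card (id 1, parent=NULL, depth 3).
Iteration 4: parent is NULL; no match; recursion stops.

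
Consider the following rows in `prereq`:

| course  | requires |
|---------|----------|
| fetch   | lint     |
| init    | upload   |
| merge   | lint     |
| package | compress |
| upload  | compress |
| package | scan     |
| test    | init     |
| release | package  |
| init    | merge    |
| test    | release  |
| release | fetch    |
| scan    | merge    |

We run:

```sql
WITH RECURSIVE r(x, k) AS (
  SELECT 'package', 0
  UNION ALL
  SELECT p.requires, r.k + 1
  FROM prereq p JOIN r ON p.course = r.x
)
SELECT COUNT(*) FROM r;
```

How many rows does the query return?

Base: (package, k=0).
Iteration 1: edges from {package} -> (compress, k=1), (scan, k=1).
Iteration 2: edges from {compress,scan} -> (merge, k=2).
Iteration 3: edges from {merge} -> (lint, k=3).
Iteration 4: no outgoing edges from {lint}; recursion stops.
Total rows emitted: 5.

5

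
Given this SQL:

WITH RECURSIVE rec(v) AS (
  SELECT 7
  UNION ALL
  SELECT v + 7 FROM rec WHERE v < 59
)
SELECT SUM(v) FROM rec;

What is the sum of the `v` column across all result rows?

315

Base: v=7.
Iteration 1: 7 < 59 holds -> v = 7 + 7 = 14.
Iteration 2: 14 < 59 holds -> v = 14 + 7 = 21.
Iteration 3: 21 < 59 holds -> v = 21 + 7 = 28.
Iteration 4: 28 < 59 holds -> v = 28 + 7 = 35.
Iteration 5: 35 < 59 holds -> v = 35 + 7 = 42.
Iteration 6: 42 < 59 holds -> v = 42 + 7 = 49.
Iteration 7: 49 < 59 holds -> v = 49 + 7 = 56.
Iteration 8: 56 < 59 holds -> v = 56 + 7 = 63.
Iteration 9: 63 < 59 fails; recursion stops.
SUM(v) = 7 + 14 + 21 + 28 + 35 + 42 + 49 + 56 + 63 = 315.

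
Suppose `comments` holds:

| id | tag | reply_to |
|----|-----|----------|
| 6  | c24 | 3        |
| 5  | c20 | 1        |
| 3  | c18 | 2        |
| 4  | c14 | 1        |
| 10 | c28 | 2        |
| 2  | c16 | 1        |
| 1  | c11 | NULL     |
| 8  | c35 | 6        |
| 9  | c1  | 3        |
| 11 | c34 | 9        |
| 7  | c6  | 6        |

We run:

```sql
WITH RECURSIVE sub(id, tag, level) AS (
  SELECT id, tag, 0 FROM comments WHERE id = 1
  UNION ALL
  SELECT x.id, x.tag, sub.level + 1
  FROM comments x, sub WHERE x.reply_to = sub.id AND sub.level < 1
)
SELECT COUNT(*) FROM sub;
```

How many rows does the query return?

Base: id=1 (c11) at level 0.
Iteration 1: rows with reply_to in {1} -> c16 (id 2, level 1), c14 (id 4, level 1), c20 (id 5, level 1).
Iteration 2: level < 1 fails for all current rows; recursion stops.
Total rows emitted: 4.

4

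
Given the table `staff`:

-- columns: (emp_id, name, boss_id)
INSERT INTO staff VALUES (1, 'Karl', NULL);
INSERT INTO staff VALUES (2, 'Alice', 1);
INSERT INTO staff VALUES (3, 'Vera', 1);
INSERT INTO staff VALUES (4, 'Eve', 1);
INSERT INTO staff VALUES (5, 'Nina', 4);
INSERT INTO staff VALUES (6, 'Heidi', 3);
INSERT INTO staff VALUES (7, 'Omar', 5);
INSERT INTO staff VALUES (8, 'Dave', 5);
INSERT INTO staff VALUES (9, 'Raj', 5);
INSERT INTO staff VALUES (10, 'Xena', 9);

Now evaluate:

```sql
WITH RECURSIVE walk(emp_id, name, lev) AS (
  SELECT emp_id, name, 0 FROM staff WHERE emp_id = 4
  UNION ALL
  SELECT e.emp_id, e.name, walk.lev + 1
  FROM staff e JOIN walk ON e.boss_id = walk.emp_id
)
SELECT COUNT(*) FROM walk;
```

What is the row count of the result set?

Base: emp_id=4 (Eve) at lev 0.
Iteration 1: rows with boss_id in {4} -> Nina (id 5, lev 1).
Iteration 2: rows with boss_id in {5} -> Omar (id 7, lev 2), Dave (id 8, lev 2), Raj (id 9, lev 2).
Iteration 3: rows with boss_id in {7,8,9} -> Xena (id 10, lev 3).
Iteration 4: no rows with boss_id in {10}; recursion stops.
Total rows emitted: 6.

6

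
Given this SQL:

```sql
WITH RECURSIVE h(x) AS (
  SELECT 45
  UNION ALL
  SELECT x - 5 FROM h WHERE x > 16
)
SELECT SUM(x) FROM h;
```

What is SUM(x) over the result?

210

Base: x=45.
Iteration 1: 45 > 16 holds -> x = 45 - 5 = 40.
Iteration 2: 40 > 16 holds -> x = 40 - 5 = 35.
Iteration 3: 35 > 16 holds -> x = 35 - 5 = 30.
Iteration 4: 30 > 16 holds -> x = 30 - 5 = 25.
Iteration 5: 25 > 16 holds -> x = 25 - 5 = 20.
Iteration 6: 20 > 16 holds -> x = 20 - 5 = 15.
Iteration 7: 15 > 16 fails; recursion stops.
SUM(x) = 45 + 40 + 35 + 30 + 25 + 20 + 15 = 210.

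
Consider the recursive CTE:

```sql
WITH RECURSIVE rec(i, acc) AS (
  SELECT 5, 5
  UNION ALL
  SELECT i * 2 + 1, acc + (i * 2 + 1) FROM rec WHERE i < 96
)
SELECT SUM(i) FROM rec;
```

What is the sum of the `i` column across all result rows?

Base: i=5, acc=5.
Iteration 1: 5 < 96 holds -> i = 5 * 2 + 1 = 11, acc = 5 + 11 = 16.
Iteration 2: 11 < 96 holds -> i = 11 * 2 + 1 = 23, acc = 16 + 23 = 39.
Iteration 3: 23 < 96 holds -> i = 23 * 2 + 1 = 47, acc = 39 + 47 = 86.
Iteration 4: 47 < 96 holds -> i = 47 * 2 + 1 = 95, acc = 86 + 95 = 181.
Iteration 5: 95 < 96 holds -> i = 95 * 2 + 1 = 191, acc = 181 + 191 = 372.
Iteration 6: 191 < 96 fails; recursion stops.
SUM(i) = 5 + 11 + 23 + 47 + 95 + 191 = 372.

372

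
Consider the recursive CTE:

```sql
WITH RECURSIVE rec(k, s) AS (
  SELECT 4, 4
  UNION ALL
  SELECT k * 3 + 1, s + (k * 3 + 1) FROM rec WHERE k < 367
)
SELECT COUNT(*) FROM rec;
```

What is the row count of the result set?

6

Base: k=4, s=4.
Iteration 1: 4 < 367 holds -> k = 4 * 3 + 1 = 13, s = 4 + 13 = 17.
Iteration 2: 13 < 367 holds -> k = 13 * 3 + 1 = 40, s = 17 + 40 = 57.
Iteration 3: 40 < 367 holds -> k = 40 * 3 + 1 = 121, s = 57 + 121 = 178.
Iteration 4: 121 < 367 holds -> k = 121 * 3 + 1 = 364, s = 178 + 364 = 542.
Iteration 5: 364 < 367 holds -> k = 364 * 3 + 1 = 1093, s = 542 + 1093 = 1635.
Iteration 6: 1093 < 367 fails; recursion stops.
Total rows emitted: 6.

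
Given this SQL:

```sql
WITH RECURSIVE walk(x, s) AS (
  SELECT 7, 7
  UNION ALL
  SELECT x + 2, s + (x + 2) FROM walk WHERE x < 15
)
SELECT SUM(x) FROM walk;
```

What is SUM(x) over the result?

Base: x=7, s=7.
Iteration 1: 7 < 15 holds -> x = 7 + 2 = 9, s = 7 + 9 = 16.
Iteration 2: 9 < 15 holds -> x = 9 + 2 = 11, s = 16 + 11 = 27.
Iteration 3: 11 < 15 holds -> x = 11 + 2 = 13, s = 27 + 13 = 40.
Iteration 4: 13 < 15 holds -> x = 13 + 2 = 15, s = 40 + 15 = 55.
Iteration 5: 15 < 15 fails; recursion stops.
SUM(x) = 7 + 9 + 11 + 13 + 15 = 55.

55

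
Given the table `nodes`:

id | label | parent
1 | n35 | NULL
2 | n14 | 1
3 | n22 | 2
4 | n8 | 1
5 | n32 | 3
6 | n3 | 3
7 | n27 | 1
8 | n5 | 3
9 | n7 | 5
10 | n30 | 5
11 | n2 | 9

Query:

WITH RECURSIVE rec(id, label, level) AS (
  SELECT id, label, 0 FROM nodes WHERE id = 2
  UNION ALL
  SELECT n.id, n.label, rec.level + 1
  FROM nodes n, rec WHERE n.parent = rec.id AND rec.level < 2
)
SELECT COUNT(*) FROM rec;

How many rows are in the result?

Base: id=2 (n14) at level 0.
Iteration 1: rows with parent in {2} -> n22 (id 3, level 1).
Iteration 2: rows with parent in {3} -> n32 (id 5, level 2), n3 (id 6, level 2), n5 (id 8, level 2).
Iteration 3: level < 2 fails for all current rows; recursion stops.
Total rows emitted: 5.

5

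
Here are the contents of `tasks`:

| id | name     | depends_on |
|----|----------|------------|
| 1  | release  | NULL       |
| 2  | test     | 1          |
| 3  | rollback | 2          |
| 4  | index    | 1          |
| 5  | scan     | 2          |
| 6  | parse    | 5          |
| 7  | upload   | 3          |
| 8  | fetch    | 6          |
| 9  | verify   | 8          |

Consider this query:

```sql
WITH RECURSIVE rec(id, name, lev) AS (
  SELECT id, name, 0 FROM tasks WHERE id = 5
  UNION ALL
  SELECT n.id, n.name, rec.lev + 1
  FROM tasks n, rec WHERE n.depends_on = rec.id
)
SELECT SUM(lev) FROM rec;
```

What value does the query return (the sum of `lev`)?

Base: id=5 (scan) at lev 0.
Iteration 1: rows with depends_on in {5} -> parse (id 6, lev 1).
Iteration 2: rows with depends_on in {6} -> fetch (id 8, lev 2).
Iteration 3: rows with depends_on in {8} -> verify (id 9, lev 3).
Iteration 4: no rows with depends_on in {9}; recursion stops.
SUM(lev) = 0 + 1 + 2 + 3 = 6.

6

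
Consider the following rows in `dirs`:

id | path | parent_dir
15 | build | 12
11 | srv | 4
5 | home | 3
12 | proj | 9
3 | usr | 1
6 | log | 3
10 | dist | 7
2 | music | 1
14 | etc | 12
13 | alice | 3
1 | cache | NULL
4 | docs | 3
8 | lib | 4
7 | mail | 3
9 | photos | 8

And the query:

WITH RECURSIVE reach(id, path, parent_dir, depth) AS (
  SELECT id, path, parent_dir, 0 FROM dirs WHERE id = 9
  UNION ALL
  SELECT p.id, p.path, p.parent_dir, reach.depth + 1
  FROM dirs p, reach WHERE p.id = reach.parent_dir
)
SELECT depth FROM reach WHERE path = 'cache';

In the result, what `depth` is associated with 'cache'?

Base: id=9 (photos), parent_dir=8, depth 0.
Iteration 1: join on id=8 -> lib (id 8, parent_dir=4, depth 1).
Iteration 2: join on id=4 -> docs (id 4, parent_dir=3, depth 2).
Iteration 3: join on id=3 -> usr (id 3, parent_dir=1, depth 3).
Iteration 4: join on id=1 -> cache (id 1, parent_dir=NULL, depth 4).
Iteration 5: parent_dir is NULL; no match; recursion stops.

4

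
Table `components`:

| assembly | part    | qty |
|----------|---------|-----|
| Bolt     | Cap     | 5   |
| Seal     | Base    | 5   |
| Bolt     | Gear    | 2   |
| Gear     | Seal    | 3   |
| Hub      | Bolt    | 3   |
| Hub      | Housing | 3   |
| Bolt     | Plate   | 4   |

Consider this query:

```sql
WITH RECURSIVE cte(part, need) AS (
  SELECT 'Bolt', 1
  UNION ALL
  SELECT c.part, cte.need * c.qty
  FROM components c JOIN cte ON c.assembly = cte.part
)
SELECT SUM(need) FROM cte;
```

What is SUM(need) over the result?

Base: (Bolt, need=1).
Iteration 1: components of {Bolt} -> Cap = 1*5 = 5, Gear = 1*2 = 2, Plate = 1*4 = 4.
Iteration 2: components of {Cap,Gear,Plate} -> Seal = 2*3 = 6.
Iteration 3: components of {Seal} -> Base = 6*5 = 30.
Iteration 4: no further components; recursion stops.
SUM(need) = 1 + 2 + 5 + 4 + 6 + 30 = 48.

48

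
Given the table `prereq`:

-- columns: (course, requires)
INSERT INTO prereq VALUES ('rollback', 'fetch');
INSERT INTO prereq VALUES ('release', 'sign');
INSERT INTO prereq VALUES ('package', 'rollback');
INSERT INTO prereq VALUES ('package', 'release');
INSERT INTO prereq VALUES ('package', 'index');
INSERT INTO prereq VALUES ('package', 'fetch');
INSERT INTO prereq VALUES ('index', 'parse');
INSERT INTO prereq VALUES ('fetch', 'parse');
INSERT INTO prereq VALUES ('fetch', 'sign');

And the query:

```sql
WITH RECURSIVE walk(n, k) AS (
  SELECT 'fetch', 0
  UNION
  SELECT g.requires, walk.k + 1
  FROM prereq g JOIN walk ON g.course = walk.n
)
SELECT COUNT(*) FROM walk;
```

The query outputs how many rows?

Base: (fetch, k=0).
Iteration 1: edges from {fetch} -> (parse, k=1), (sign, k=1).
Iteration 2: no outgoing edges from {parse,sign}; recursion stops.
Total rows emitted: 3.

3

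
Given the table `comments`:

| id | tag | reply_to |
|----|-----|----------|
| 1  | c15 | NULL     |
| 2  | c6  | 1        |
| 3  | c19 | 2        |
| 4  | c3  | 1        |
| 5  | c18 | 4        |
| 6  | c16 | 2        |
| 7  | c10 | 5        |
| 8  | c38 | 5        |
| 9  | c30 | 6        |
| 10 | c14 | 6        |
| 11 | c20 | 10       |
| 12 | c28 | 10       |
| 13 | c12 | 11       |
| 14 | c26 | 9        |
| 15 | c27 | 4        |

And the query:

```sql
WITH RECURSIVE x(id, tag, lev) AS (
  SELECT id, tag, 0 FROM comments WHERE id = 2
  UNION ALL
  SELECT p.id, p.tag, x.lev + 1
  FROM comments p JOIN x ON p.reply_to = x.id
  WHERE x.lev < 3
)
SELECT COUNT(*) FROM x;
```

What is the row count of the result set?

8

Base: id=2 (c6) at lev 0.
Iteration 1: rows with reply_to in {2} -> c19 (id 3, lev 1), c16 (id 6, lev 1).
Iteration 2: rows with reply_to in {3,6} -> c30 (id 9, lev 2), c14 (id 10, lev 2).
Iteration 3: rows with reply_to in {9,10} -> c20 (id 11, lev 3), c28 (id 12, lev 3), c26 (id 14, lev 3).
Iteration 4: lev < 3 fails for all current rows; recursion stops.
Total rows emitted: 8.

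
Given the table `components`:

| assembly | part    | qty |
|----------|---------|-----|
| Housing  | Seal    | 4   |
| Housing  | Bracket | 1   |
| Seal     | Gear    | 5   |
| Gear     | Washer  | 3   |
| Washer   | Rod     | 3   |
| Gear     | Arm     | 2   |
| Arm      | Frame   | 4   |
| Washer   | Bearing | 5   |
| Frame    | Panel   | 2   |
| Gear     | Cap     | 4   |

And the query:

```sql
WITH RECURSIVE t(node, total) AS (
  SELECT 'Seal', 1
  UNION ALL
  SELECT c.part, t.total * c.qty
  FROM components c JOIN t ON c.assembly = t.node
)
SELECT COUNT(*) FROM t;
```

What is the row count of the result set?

Base: (Seal, total=1).
Iteration 1: components of {Seal} -> Gear = 1*5 = 5.
Iteration 2: components of {Gear} -> Arm = 5*2 = 10, Cap = 5*4 = 20, Washer = 5*3 = 15.
Iteration 3: components of {Arm,Cap,Washer} -> Bearing = 15*5 = 75, Frame = 10*4 = 40, Rod = 15*3 = 45.
Iteration 4: components of {Bearing,Frame,Rod} -> Panel = 40*2 = 80.
Iteration 5: no further components; recursion stops.
Total rows emitted: 9.

9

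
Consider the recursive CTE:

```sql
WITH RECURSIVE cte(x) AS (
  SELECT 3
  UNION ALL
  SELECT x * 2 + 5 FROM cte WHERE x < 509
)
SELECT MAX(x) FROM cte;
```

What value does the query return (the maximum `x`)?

1019

Base: x=3.
Iteration 1: 3 < 509 holds -> x = 3 * 2 + 5 = 11.
Iteration 2: 11 < 509 holds -> x = 11 * 2 + 5 = 27.
Iteration 3: 27 < 509 holds -> x = 27 * 2 + 5 = 59.
Iteration 4: 59 < 509 holds -> x = 59 * 2 + 5 = 123.
Iteration 5: 123 < 509 holds -> x = 123 * 2 + 5 = 251.
Iteration 6: 251 < 509 holds -> x = 251 * 2 + 5 = 507.
Iteration 7: 507 < 509 holds -> x = 507 * 2 + 5 = 1019.
Iteration 8: 1019 < 509 fails; recursion stops.
x values: 3, 11, 27, 59, 123, 251, 507, 1019; the maximum is 1019.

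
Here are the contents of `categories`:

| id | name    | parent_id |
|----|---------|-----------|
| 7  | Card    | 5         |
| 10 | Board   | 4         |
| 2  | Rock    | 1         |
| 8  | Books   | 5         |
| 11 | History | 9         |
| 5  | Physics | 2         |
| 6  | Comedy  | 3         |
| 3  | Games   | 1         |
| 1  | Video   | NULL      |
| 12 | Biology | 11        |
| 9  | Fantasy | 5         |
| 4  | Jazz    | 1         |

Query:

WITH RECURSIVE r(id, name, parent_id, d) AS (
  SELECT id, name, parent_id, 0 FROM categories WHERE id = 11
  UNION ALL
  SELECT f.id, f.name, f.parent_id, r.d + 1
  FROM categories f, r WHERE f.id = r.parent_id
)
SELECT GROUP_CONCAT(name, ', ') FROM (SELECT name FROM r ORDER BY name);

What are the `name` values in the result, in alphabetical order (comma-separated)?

Base: id=11 (History), parent_id=9, d 0.
Iteration 1: join on id=9 -> Fantasy (id 9, parent_id=5, d 1).
Iteration 2: join on id=5 -> Physics (id 5, parent_id=2, d 2).
Iteration 3: join on id=2 -> Rock (id 2, parent_id=1, d 3).
Iteration 4: join on id=1 -> Video (id 1, parent_id=NULL, d 4).
Iteration 5: parent_id is NULL; no match; recursion stops.

Fantasy, History, Physics, Rock, Video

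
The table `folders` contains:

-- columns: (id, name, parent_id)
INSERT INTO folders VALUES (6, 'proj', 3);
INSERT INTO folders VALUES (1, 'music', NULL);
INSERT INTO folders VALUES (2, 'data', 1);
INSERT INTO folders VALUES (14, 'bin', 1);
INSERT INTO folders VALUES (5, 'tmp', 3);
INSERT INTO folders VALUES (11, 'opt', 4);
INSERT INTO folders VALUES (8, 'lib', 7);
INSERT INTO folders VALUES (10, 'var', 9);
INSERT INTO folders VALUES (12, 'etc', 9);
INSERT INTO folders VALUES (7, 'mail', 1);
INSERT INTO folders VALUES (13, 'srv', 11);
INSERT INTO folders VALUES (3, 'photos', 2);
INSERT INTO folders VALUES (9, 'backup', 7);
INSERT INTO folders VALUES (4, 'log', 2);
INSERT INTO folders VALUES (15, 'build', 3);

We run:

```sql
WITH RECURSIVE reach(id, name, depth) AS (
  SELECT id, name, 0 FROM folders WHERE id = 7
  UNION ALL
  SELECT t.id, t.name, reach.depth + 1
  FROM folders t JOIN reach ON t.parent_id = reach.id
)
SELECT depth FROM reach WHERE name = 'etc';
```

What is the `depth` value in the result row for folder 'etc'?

2

Base: id=7 (mail) at depth 0.
Iteration 1: rows with parent_id in {7} -> lib (id 8, depth 1), backup (id 9, depth 1).
Iteration 2: rows with parent_id in {8,9} -> var (id 10, depth 2), etc (id 12, depth 2).
Iteration 3: no rows with parent_id in {10,12}; recursion stops.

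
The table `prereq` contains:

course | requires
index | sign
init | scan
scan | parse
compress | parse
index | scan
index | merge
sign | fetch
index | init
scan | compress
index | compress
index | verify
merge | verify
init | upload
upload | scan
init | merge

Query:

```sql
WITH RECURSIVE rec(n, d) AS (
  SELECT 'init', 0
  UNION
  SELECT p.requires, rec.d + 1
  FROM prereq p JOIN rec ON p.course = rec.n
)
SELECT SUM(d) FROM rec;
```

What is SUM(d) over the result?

21

Base: (init, d=0).
Iteration 1: edges from {init} -> (merge, d=1), (scan, d=1), (upload, d=1).
Iteration 2: edges from {merge,scan,upload} -> (compress, d=2), (parse, d=2), (scan, d=2), (verify, d=2).
Iteration 3: edges from {compress,parse,scan,verify} -> (compress, d=3), (parse, d=3). [UNION drops 1 duplicate row(s)]
Iteration 4: edges from {compress,parse} -> (parse, d=4).
Iteration 5: no outgoing edges from {parse}; recursion stops.
SUM(d) = 0 + 1 + 1 + 1 + 2 + 2 + 2 + 2 + 3 + 3 + 4 = 21.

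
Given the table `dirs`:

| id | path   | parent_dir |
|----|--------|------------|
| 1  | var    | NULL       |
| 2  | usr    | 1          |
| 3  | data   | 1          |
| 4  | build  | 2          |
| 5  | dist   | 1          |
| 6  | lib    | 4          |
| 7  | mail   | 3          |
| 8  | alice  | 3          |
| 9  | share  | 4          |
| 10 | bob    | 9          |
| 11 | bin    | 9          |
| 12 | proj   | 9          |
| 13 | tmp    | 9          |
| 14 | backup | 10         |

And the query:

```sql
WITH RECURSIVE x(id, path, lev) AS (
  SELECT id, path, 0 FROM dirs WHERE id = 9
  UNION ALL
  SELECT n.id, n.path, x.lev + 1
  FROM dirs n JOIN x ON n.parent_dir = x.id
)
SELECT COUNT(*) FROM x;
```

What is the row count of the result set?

Base: id=9 (share) at lev 0.
Iteration 1: rows with parent_dir in {9} -> bob (id 10, lev 1), bin (id 11, lev 1), proj (id 12, lev 1), tmp (id 13, lev 1).
Iteration 2: rows with parent_dir in {10,11,12,13} -> backup (id 14, lev 2).
Iteration 3: no rows with parent_dir in {14}; recursion stops.
Total rows emitted: 6.

6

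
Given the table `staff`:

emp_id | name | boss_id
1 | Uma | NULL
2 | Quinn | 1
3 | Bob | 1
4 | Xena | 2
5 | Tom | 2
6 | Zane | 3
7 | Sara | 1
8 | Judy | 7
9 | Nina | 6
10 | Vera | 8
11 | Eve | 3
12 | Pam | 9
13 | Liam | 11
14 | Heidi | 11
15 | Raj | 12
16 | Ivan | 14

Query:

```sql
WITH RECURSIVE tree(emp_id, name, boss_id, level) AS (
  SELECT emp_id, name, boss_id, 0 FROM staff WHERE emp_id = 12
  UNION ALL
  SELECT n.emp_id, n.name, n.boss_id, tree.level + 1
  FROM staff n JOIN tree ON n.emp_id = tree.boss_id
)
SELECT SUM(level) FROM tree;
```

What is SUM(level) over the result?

10

Base: emp_id=12 (Pam), boss_id=9, level 0.
Iteration 1: join on emp_id=9 -> Nina (id 9, boss_id=6, level 1).
Iteration 2: join on emp_id=6 -> Zane (id 6, boss_id=3, level 2).
Iteration 3: join on emp_id=3 -> Bob (id 3, boss_id=1, level 3).
Iteration 4: join on emp_id=1 -> Uma (id 1, boss_id=NULL, level 4).
Iteration 5: boss_id is NULL; no match; recursion stops.
SUM(level) = 0 + 1 + 2 + 3 + 4 = 10.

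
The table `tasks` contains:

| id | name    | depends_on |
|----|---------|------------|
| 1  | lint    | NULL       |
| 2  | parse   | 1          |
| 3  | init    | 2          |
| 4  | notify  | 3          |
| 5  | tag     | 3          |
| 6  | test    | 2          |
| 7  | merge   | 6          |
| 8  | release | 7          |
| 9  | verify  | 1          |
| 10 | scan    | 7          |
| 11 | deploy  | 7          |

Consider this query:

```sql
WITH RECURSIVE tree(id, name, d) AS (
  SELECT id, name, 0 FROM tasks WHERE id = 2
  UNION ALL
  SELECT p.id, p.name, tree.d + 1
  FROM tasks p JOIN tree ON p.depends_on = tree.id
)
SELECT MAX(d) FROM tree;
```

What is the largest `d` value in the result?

3

Base: id=2 (parse) at d 0.
Iteration 1: rows with depends_on in {2} -> init (id 3, d 1), test (id 6, d 1).
Iteration 2: rows with depends_on in {3,6} -> notify (id 4, d 2), tag (id 5, d 2), merge (id 7, d 2).
Iteration 3: rows with depends_on in {4,5,7} -> release (id 8, d 3), scan (id 10, d 3), deploy (id 11, d 3).
Iteration 4: no rows with depends_on in {8,10,11}; recursion stops.
d values: 0, 1, 1, 2, 2, 2, 3, 3, 3; the maximum is 3.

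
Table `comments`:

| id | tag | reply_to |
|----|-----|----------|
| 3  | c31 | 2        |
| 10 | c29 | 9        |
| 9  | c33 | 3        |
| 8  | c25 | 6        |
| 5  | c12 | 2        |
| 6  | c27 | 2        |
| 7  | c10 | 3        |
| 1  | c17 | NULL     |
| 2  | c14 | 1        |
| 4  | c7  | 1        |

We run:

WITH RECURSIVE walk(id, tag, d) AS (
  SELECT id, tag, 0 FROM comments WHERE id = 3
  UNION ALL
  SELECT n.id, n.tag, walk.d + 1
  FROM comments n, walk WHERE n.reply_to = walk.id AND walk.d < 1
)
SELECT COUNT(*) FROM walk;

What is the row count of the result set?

Base: id=3 (c31) at d 0.
Iteration 1: rows with reply_to in {3} -> c10 (id 7, d 1), c33 (id 9, d 1).
Iteration 2: d < 1 fails for all current rows; recursion stops.
Total rows emitted: 3.

3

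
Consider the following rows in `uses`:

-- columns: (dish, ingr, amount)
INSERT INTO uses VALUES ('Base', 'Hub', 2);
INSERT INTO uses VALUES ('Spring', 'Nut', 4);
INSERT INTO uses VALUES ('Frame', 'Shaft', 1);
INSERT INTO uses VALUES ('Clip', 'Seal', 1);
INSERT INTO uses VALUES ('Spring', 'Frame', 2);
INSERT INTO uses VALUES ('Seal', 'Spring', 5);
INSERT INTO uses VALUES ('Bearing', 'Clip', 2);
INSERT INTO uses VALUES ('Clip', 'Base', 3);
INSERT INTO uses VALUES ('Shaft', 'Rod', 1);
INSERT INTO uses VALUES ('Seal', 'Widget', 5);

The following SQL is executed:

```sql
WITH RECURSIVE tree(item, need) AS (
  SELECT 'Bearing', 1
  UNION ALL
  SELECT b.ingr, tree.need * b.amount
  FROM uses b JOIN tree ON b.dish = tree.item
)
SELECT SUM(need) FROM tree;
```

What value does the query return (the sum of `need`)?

143

Base: (Bearing, need=1).
Iteration 1: components of {Bearing} -> Clip = 1*2 = 2.
Iteration 2: components of {Clip} -> Base = 2*3 = 6, Seal = 2*1 = 2.
Iteration 3: components of {Base,Seal} -> Hub = 6*2 = 12, Spring = 2*5 = 10, Widget = 2*5 = 10.
Iteration 4: components of {Hub,Spring,Widget} -> Frame = 10*2 = 20, Nut = 10*4 = 40.
Iteration 5: components of {Frame,Nut} -> Shaft = 20*1 = 20.
Iteration 6: components of {Shaft} -> Rod = 20*1 = 20.
Iteration 7: no further components; recursion stops.
SUM(need) = 1 + 2 + 2 + 6 + 10 + 10 + 12 + 40 + 20 + 20 + 20 = 143.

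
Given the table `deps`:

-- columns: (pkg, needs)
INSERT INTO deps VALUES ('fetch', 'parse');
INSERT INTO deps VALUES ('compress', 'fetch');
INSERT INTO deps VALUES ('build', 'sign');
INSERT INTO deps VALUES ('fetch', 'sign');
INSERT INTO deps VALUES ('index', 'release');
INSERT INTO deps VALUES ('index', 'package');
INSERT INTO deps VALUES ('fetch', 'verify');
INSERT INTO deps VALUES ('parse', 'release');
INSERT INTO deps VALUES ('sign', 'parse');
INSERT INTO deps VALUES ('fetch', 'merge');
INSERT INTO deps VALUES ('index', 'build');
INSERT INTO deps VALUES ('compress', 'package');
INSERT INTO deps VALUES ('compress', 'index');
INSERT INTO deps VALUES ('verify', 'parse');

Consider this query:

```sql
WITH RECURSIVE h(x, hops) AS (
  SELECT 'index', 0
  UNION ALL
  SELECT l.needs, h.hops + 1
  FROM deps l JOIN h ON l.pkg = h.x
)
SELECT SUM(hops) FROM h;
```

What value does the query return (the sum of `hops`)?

Base: (index, hops=0).
Iteration 1: edges from {index} -> (build, hops=1), (package, hops=1), (release, hops=1).
Iteration 2: edges from {build,package,release} -> (sign, hops=2).
Iteration 3: edges from {sign} -> (parse, hops=3).
Iteration 4: edges from {parse} -> (release, hops=4).
Iteration 5: no outgoing edges from {release}; recursion stops.
SUM(hops) = 0 + 1 + 1 + 1 + 2 + 3 + 4 = 12.

12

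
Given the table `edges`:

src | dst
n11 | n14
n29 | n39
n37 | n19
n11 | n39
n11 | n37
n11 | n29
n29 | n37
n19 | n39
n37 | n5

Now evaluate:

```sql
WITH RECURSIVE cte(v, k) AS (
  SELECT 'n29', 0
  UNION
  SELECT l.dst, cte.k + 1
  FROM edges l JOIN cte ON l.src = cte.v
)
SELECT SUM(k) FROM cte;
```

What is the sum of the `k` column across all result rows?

9

Base: (n29, k=0).
Iteration 1: edges from {n29} -> (n37, k=1), (n39, k=1).
Iteration 2: edges from {n37,n39} -> (n19, k=2), (n5, k=2).
Iteration 3: edges from {n19,n5} -> (n39, k=3).
Iteration 4: no outgoing edges from {n39}; recursion stops.
SUM(k) = 0 + 1 + 1 + 2 + 2 + 3 = 9.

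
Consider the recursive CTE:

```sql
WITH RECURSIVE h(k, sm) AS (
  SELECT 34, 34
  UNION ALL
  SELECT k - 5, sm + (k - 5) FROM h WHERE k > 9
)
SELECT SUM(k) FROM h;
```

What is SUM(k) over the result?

129

Base: k=34, sm=34.
Iteration 1: 34 > 9 holds -> k = 34 - 5 = 29, sm = 34 + 29 = 63.
Iteration 2: 29 > 9 holds -> k = 29 - 5 = 24, sm = 63 + 24 = 87.
Iteration 3: 24 > 9 holds -> k = 24 - 5 = 19, sm = 87 + 19 = 106.
Iteration 4: 19 > 9 holds -> k = 19 - 5 = 14, sm = 106 + 14 = 120.
Iteration 5: 14 > 9 holds -> k = 14 - 5 = 9, sm = 120 + 9 = 129.
Iteration 6: 9 > 9 fails; recursion stops.
SUM(k) = 34 + 29 + 24 + 19 + 14 + 9 = 129.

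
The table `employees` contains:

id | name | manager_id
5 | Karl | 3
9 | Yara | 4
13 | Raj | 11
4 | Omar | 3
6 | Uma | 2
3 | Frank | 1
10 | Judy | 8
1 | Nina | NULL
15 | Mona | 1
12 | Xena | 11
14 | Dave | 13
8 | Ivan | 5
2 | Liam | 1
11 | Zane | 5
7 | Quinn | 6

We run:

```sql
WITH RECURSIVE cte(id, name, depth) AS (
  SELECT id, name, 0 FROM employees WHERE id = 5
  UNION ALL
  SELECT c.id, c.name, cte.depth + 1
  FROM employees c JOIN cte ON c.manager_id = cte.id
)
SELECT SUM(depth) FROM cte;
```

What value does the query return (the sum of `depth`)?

11

Base: id=5 (Karl) at depth 0.
Iteration 1: rows with manager_id in {5} -> Ivan (id 8, depth 1), Zane (id 11, depth 1).
Iteration 2: rows with manager_id in {8,11} -> Judy (id 10, depth 2), Xena (id 12, depth 2), Raj (id 13, depth 2).
Iteration 3: rows with manager_id in {10,12,13} -> Dave (id 14, depth 3).
Iteration 4: no rows with manager_id in {14}; recursion stops.
SUM(depth) = 0 + 1 + 1 + 2 + 2 + 2 + 3 = 11.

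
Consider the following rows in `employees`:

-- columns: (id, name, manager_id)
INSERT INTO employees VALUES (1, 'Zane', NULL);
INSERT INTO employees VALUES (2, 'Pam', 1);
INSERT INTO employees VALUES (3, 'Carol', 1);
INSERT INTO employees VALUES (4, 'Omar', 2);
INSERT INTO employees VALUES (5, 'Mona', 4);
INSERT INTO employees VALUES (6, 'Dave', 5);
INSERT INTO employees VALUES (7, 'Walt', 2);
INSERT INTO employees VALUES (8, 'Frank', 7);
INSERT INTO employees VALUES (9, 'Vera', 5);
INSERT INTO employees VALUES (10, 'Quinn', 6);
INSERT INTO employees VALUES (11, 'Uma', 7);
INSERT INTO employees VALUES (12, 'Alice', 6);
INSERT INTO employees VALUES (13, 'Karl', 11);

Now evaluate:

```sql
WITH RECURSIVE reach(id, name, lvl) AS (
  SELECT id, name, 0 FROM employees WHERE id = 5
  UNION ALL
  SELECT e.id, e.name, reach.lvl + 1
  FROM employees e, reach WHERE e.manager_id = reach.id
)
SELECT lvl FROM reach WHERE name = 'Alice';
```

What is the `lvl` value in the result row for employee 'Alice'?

Base: id=5 (Mona) at lvl 0.
Iteration 1: rows with manager_id in {5} -> Dave (id 6, lvl 1), Vera (id 9, lvl 1).
Iteration 2: rows with manager_id in {6,9} -> Quinn (id 10, lvl 2), Alice (id 12, lvl 2).
Iteration 3: no rows with manager_id in {10,12}; recursion stops.

2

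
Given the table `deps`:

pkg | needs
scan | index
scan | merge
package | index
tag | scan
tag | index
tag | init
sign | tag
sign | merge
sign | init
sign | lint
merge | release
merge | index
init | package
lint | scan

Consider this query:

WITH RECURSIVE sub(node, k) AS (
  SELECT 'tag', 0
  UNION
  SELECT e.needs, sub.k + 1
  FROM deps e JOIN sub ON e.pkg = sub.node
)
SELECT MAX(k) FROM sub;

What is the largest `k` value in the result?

3

Base: (tag, k=0).
Iteration 1: edges from {tag} -> (index, k=1), (init, k=1), (scan, k=1).
Iteration 2: edges from {index,init,scan} -> (index, k=2), (merge, k=2), (package, k=2).
Iteration 3: edges from {index,merge,package} -> (index, k=3), (release, k=3). [UNION drops 1 duplicate row(s)]
Iteration 4: no outgoing edges from {index,release}; recursion stops.
k values: 0, 1, 1, 1, 2, 2, 2, 3, 3; the maximum is 3.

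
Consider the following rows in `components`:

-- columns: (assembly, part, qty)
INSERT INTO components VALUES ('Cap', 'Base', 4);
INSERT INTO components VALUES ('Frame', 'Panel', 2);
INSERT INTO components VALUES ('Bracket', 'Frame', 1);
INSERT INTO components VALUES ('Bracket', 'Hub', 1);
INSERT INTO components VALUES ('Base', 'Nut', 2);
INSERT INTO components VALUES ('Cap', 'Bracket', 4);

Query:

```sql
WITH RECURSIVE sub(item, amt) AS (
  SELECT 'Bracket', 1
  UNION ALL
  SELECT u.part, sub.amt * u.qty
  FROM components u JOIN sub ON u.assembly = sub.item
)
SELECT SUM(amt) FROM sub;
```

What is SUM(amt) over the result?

Base: (Bracket, amt=1).
Iteration 1: components of {Bracket} -> Frame = 1*1 = 1, Hub = 1*1 = 1.
Iteration 2: components of {Frame,Hub} -> Panel = 1*2 = 2.
Iteration 3: no further components; recursion stops.
SUM(amt) = 1 + 1 + 1 + 2 = 5.

5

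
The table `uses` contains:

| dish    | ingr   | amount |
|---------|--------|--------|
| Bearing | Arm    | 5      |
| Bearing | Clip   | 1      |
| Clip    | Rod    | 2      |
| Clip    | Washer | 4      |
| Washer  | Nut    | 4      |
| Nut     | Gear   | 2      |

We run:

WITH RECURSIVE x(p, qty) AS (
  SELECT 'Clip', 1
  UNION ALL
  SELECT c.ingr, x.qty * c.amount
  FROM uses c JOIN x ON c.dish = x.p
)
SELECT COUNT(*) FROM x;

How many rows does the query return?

5

Base: (Clip, qty=1).
Iteration 1: components of {Clip} -> Rod = 1*2 = 2, Washer = 1*4 = 4.
Iteration 2: components of {Rod,Washer} -> Nut = 4*4 = 16.
Iteration 3: components of {Nut} -> Gear = 16*2 = 32.
Iteration 4: no further components; recursion stops.
Total rows emitted: 5.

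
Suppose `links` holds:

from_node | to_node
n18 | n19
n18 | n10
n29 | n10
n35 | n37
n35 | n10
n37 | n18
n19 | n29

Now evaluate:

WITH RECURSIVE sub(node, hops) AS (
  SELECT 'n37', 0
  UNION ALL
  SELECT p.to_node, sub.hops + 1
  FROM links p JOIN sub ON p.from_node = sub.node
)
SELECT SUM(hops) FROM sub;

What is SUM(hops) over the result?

Base: (n37, hops=0).
Iteration 1: edges from {n37} -> (n18, hops=1).
Iteration 2: edges from {n18} -> (n10, hops=2), (n19, hops=2).
Iteration 3: edges from {n10,n19} -> (n29, hops=3).
Iteration 4: edges from {n29} -> (n10, hops=4).
Iteration 5: no outgoing edges from {n10}; recursion stops.
SUM(hops) = 0 + 1 + 2 + 2 + 3 + 4 = 12.

12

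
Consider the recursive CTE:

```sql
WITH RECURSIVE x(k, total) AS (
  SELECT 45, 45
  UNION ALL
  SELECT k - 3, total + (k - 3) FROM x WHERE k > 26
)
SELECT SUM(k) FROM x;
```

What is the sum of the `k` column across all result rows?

276

Base: k=45, total=45.
Iteration 1: 45 > 26 holds -> k = 45 - 3 = 42, total = 45 + 42 = 87.
Iteration 2: 42 > 26 holds -> k = 42 - 3 = 39, total = 87 + 39 = 126.
Iteration 3: 39 > 26 holds -> k = 39 - 3 = 36, total = 126 + 36 = 162.
Iteration 4: 36 > 26 holds -> k = 36 - 3 = 33, total = 162 + 33 = 195.
Iteration 5: 33 > 26 holds -> k = 33 - 3 = 30, total = 195 + 30 = 225.
Iteration 6: 30 > 26 holds -> k = 30 - 3 = 27, total = 225 + 27 = 252.
Iteration 7: 27 > 26 holds -> k = 27 - 3 = 24, total = 252 + 24 = 276.
Iteration 8: 24 > 26 fails; recursion stops.
SUM(k) = 45 + 42 + 39 + 36 + 33 + 30 + 27 + 24 = 276.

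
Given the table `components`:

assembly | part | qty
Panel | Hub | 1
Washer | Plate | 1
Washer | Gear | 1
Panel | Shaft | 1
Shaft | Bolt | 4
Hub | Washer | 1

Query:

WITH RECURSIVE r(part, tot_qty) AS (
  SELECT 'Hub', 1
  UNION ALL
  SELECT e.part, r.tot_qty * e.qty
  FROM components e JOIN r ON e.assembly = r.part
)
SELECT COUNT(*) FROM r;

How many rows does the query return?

4

Base: (Hub, tot_qty=1).
Iteration 1: components of {Hub} -> Washer = 1*1 = 1.
Iteration 2: components of {Washer} -> Gear = 1*1 = 1, Plate = 1*1 = 1.
Iteration 3: no further components; recursion stops.
Total rows emitted: 4.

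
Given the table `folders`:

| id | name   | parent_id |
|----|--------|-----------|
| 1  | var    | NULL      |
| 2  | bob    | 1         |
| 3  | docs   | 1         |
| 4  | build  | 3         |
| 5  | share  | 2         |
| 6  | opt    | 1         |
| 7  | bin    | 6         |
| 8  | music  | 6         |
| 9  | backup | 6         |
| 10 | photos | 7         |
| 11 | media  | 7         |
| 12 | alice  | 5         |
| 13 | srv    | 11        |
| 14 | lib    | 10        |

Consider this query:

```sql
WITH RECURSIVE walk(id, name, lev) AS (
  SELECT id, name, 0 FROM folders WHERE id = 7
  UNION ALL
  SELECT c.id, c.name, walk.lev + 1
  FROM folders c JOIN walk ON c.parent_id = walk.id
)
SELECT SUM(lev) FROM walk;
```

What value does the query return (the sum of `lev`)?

6

Base: id=7 (bin) at lev 0.
Iteration 1: rows with parent_id in {7} -> photos (id 10, lev 1), media (id 11, lev 1).
Iteration 2: rows with parent_id in {10,11} -> srv (id 13, lev 2), lib (id 14, lev 2).
Iteration 3: no rows with parent_id in {13,14}; recursion stops.
SUM(lev) = 0 + 1 + 1 + 2 + 2 = 6.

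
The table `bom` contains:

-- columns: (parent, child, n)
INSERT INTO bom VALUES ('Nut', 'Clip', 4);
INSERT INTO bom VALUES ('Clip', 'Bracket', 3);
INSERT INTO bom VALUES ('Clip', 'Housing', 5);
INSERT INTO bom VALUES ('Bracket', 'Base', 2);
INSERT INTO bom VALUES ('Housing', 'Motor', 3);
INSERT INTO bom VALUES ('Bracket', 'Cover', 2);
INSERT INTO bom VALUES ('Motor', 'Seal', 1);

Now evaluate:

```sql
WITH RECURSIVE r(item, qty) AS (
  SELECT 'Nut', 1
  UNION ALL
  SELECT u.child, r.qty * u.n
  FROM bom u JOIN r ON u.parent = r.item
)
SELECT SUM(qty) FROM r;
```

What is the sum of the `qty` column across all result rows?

Base: (Nut, qty=1).
Iteration 1: components of {Nut} -> Clip = 1*4 = 4.
Iteration 2: components of {Clip} -> Bracket = 4*3 = 12, Housing = 4*5 = 20.
Iteration 3: components of {Bracket,Housing} -> Base = 12*2 = 24, Cover = 12*2 = 24, Motor = 20*3 = 60.
Iteration 4: components of {Base,Cover,Motor} -> Seal = 60*1 = 60.
Iteration 5: no further components; recursion stops.
SUM(qty) = 1 + 4 + 12 + 20 + 24 + 24 + 60 + 60 = 205.

205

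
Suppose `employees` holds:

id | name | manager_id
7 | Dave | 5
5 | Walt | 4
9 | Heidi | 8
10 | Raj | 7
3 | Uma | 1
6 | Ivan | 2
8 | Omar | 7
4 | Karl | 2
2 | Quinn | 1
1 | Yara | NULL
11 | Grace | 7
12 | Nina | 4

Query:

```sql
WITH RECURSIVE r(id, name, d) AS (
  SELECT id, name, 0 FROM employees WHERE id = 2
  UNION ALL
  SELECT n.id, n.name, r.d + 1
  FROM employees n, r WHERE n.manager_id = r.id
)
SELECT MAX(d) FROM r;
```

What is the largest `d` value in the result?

Base: id=2 (Quinn) at d 0.
Iteration 1: rows with manager_id in {2} -> Karl (id 4, d 1), Ivan (id 6, d 1).
Iteration 2: rows with manager_id in {4,6} -> Walt (id 5, d 2), Nina (id 12, d 2).
Iteration 3: rows with manager_id in {5,12} -> Dave (id 7, d 3).
Iteration 4: rows with manager_id in {7} -> Omar (id 8, d 4), Raj (id 10, d 4), Grace (id 11, d 4).
Iteration 5: rows with manager_id in {8,10,11} -> Heidi (id 9, d 5).
Iteration 6: no rows with manager_id in {9}; recursion stops.
d values: 0, 1, 1, 2, 2, 3, 4, 4, 4, 5; the maximum is 5.

5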